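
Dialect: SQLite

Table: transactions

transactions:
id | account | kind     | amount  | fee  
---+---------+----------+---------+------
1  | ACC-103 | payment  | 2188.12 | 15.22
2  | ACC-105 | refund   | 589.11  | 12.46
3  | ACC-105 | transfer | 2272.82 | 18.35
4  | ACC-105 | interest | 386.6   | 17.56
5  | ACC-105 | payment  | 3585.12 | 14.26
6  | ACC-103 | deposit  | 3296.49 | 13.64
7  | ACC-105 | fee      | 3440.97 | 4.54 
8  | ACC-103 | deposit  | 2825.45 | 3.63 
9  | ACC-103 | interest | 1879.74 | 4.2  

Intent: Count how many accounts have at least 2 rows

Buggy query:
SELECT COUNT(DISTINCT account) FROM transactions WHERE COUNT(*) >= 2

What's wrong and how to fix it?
Bug: WHERE filters individual rows, not groups, so a group-level COUNT is invalid there

Fix: Use a subquery that GROUPs and filters with HAVING, then count its rows

Corrected query:
SELECT COUNT(*) FROM (SELECT account FROM transactions GROUP BY account HAVING COUNT(*) >= 2)

Result:
COUNT(*)
--------
2       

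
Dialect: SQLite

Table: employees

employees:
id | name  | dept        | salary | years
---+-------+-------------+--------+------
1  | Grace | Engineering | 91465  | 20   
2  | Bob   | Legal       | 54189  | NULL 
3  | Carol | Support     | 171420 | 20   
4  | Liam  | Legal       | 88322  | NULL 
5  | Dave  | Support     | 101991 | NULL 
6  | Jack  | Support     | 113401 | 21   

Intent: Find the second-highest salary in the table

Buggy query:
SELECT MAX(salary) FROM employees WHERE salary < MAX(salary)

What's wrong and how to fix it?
Bug: The inner MAX is an aggregate inside WHERE, which is not allowed

Fix: Put the inner MAX in a scalar subquery

Corrected query:
SELECT MAX(salary) FROM employees WHERE salary < (SELECT MAX(salary) FROM employees)

Result:
MAX(salary)
-----------
113401     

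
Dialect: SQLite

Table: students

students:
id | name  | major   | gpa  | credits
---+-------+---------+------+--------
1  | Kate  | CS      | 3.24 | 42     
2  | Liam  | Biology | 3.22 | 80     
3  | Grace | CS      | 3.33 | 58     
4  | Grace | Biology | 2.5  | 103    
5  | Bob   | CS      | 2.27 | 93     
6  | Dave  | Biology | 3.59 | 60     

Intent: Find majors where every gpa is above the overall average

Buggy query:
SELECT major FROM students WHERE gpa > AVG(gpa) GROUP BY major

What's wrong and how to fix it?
Bug: WHERE evaluates per row before aggregation, so AVG() is unavailable

Fix: Compute the overall average in a scalar subquery and compare each group's MIN against it in HAVING

Corrected query:
SELECT major FROM students GROUP BY major HAVING MIN(gpa) > (SELECT AVG(gpa) FROM students)

Result:
(no rows)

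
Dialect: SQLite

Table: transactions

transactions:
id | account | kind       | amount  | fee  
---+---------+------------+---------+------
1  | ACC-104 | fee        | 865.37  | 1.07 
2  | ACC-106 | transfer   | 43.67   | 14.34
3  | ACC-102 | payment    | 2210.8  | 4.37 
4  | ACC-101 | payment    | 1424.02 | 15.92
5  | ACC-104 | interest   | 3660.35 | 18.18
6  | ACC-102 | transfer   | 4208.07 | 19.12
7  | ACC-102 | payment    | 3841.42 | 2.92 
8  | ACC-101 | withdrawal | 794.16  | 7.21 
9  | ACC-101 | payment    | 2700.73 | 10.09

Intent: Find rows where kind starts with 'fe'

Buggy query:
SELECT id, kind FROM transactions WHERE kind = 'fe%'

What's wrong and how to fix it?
Bug: '=' compares the literal string including the % character; pattern matching needs LIKE

Fix: Replace '=' with LIKE so 'fe%' is treated as a pattern

Corrected query:
SELECT id, kind FROM transactions WHERE kind LIKE 'fe%'

Result:
id | kind
---+-----
1  | fee 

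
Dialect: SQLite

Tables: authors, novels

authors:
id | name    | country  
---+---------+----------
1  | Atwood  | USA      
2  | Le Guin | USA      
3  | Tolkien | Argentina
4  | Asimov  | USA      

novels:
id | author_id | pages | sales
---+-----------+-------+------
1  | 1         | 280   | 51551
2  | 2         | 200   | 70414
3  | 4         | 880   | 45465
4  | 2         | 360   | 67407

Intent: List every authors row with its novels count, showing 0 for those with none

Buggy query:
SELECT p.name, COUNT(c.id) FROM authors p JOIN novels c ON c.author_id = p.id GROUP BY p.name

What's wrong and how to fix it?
Bug: INNER JOIN drops authors rows that have no matching novels rows

Fix: Use LEFT JOIN so parents without children still appear (COUNT(c.id) gives 0)

Corrected query:
SELECT p.name, COUNT(c.id) FROM authors p LEFT JOIN novels c ON c.author_id = p.id GROUP BY p.name

Result:
name    | COUNT(c.id)
--------+------------
Asimov  | 1          
Atwood  | 1          
Le Guin | 2          
Tolkien | 0          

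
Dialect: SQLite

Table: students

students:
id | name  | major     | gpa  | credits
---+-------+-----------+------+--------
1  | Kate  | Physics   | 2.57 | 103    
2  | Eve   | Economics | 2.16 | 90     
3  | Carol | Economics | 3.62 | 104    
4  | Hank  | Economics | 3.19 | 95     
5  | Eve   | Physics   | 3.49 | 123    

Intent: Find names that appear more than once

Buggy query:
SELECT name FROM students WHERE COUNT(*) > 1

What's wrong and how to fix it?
Bug: WHERE can't reference COUNT(*); aggregates are computed after WHERE

Fix: GROUP BY name, then filter groups with HAVING COUNT(*) > 1

Corrected query:
SELECT name FROM students GROUP BY name HAVING COUNT(*) > 1

Result:
name
----
Eve 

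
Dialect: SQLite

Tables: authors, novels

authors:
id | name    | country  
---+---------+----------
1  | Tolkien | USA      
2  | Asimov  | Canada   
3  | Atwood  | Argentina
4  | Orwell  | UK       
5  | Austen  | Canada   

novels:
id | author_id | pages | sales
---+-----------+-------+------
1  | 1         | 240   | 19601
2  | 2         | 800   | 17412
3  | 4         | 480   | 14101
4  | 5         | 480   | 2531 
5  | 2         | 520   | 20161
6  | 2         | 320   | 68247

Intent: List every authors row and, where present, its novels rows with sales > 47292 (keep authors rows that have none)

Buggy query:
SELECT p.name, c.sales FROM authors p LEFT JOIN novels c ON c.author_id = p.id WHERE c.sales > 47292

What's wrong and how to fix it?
Bug: Filtering c.sales in WHERE discards the NULL rows produced by LEFT JOIN, turning it into an inner join

Fix: Put 'c.sales > 47292' in the JOIN's ON clause instead of WHERE

Corrected query:
SELECT p.name, c.sales FROM authors p LEFT JOIN novels c ON c.author_id = p.id AND c.sales > 47292

Result:
name    | sales
--------+------
Tolkien | NULL 
Asimov  | 68247
Atwood  | NULL 
Orwell  | NULL 
Austen  | NULL 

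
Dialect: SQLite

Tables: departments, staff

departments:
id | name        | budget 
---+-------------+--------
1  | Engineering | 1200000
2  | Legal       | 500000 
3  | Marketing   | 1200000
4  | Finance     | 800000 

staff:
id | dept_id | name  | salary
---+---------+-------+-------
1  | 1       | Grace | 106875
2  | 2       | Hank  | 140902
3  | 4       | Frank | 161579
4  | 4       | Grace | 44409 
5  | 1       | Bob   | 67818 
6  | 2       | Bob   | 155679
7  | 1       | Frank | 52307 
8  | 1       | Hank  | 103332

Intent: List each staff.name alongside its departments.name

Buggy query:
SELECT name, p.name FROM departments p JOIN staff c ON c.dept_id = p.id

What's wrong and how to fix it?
Bug: 'name' exists in both joined tables, so the database can't tell which one is meant

Fix: Prefix ambiguous columns with the table alias

Corrected query:
SELECT c.name, p.name FROM departments p JOIN staff c ON c.dept_id = p.id

Result:
name  | name       
------+------------
Grace | Engineering
Hank  | Legal      
Frank | Finance    
Grace | Finance    
Bob   | Engineering
Bob   | Legal      
Frank | Engineering
Hank  | Engineering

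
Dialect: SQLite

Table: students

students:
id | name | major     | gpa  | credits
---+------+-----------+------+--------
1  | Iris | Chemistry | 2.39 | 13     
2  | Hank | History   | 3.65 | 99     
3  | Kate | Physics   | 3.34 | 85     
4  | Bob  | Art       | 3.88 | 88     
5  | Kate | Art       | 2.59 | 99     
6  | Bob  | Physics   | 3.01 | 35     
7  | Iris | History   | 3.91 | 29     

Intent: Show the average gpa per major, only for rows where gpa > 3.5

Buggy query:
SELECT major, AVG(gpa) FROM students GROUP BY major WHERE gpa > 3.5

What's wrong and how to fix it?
Bug: Row-level WHERE must come before GROUP BY in the clause order

Fix: Place WHERE between FROM and GROUP BY

Corrected query:
SELECT major, AVG(gpa) FROM students WHERE gpa > 3.5 GROUP BY major

Result:
major   | AVG(gpa)
--------+---------
Art     | 3.88    
History | 3.78    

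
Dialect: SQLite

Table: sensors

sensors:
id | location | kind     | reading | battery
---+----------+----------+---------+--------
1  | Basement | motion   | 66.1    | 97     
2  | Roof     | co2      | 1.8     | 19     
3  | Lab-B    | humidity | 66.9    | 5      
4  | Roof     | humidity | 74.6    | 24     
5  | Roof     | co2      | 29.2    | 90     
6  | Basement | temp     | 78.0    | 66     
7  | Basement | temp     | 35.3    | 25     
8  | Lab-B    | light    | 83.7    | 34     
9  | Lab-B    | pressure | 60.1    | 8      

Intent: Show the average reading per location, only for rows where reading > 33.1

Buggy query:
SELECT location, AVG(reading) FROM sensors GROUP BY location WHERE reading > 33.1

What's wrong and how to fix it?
Bug: Row-level WHERE must come before GROUP BY in the clause order

Fix: Move the WHERE clause before GROUP BY

Corrected query:
SELECT location, AVG(reading) FROM sensors WHERE reading > 33.1 GROUP BY location

Result:
location | AVG(reading)
---------+-------------
Basement | 59.8        
Lab-B    | 70.233333   
Roof     | 74.6        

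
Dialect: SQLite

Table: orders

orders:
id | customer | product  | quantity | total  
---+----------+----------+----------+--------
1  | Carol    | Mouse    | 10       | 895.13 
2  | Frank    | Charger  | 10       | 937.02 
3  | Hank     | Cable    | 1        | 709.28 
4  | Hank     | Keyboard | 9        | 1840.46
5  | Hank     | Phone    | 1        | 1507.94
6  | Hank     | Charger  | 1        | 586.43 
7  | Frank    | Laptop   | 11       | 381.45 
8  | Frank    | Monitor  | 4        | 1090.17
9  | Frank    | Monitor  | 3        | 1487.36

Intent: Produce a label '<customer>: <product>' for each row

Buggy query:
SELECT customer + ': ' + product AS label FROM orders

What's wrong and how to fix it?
Bug: SQLite uses || for string concatenation; + coerces text to numbers (yielding 0)

Fix: Replace + with || to concatenate text

Corrected query:
SELECT customer || ': ' || product AS label FROM orders

Result:
label         
--------------
Carol: Mouse  
Frank: Charger
Hank: Cable   
Hank: Keyboard
Hank: Phone   
Hank: Charger 
Frank: Laptop 
Frank: Monitor
Frank: Monitor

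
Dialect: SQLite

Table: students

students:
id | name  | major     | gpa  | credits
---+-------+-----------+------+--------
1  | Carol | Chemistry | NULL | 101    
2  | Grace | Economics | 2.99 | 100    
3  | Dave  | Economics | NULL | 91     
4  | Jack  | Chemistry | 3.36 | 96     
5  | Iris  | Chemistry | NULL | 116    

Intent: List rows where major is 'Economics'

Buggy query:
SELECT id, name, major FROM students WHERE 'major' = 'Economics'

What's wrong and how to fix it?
Bug: 'major' in single quotes is a string literal, not the column; the comparison is literal-vs-literal and never true

Fix: Reference the column as major without single quotes

Corrected query:
SELECT id, name, major FROM students WHERE major = 'Economics'

Result:
id | name  | major    
---+-------+----------
2  | Grace | Economics
3  | Dave  | Economics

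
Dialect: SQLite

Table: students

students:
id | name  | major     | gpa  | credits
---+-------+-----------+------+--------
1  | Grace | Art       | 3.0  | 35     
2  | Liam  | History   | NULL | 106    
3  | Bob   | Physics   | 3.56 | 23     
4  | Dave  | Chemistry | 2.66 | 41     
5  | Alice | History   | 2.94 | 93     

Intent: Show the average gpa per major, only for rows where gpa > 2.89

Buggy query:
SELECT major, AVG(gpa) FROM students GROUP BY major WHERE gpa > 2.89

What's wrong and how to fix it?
Bug: WHERE cannot follow GROUP BY

Fix: Move the WHERE clause before GROUP BY

Corrected query:
SELECT major, AVG(gpa) FROM students WHERE gpa > 2.89 GROUP BY major

Result:
major   | AVG(gpa)
--------+---------
Art     | 3       
History | 2.94    
Physics | 3.56    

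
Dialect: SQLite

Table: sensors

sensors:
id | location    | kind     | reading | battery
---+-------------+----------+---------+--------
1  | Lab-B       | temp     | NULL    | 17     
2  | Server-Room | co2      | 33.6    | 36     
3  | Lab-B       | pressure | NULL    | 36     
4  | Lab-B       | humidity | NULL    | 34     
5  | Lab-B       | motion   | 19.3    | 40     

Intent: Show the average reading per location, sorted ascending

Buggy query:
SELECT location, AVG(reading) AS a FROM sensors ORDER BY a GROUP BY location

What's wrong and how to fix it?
Bug: GROUP BY must precede ORDER BY

Fix: Move ORDER BY to the end, after GROUP BY

Corrected query:
SELECT location, AVG(reading) AS a FROM sensors GROUP BY location ORDER BY a

Result:
location    | a   
------------+-----
Lab-B       | 19.3
Server-Room | 33.6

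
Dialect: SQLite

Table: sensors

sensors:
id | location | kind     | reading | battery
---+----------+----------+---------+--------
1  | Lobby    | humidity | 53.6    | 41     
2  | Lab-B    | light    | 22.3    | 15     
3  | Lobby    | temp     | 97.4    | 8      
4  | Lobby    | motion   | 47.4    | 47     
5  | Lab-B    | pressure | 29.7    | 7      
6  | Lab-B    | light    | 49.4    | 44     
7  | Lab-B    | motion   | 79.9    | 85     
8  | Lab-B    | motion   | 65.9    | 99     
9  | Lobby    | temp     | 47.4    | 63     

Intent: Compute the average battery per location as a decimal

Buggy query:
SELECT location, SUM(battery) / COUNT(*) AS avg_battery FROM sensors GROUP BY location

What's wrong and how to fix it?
Bug: SUM(battery) and COUNT(*) are both integers; the division truncates the fractional part

Fix: Cast one side to REAL so the division keeps the fractional part

Corrected query:
SELECT location, SUM(battery) * 1.0 / COUNT(*) AS avg_battery FROM sensors GROUP BY location

Result:
location | avg_battery
---------+------------
Lab-B    | 50         
Lobby    | 39.75      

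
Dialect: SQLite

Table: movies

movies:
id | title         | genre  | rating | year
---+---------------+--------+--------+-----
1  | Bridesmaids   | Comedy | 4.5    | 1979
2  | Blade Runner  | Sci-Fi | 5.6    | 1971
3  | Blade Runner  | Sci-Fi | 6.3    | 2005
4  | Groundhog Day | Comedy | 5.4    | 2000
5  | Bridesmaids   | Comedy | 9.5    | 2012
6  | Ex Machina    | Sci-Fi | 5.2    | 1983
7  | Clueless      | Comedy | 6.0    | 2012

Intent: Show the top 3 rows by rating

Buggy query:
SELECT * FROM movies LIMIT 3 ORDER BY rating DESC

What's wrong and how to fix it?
Bug: ORDER BY cannot follow LIMIT; LIMIT is the final clause

Fix: Swap the clauses: ORDER BY first, then LIMIT

Corrected query:
SELECT * FROM movies ORDER BY rating DESC LIMIT 3

Result:
id | title        | genre  | rating | year
---+--------------+--------+--------+-----
5  | Bridesmaids  | Comedy | 9.5    | 2012
3  | Blade Runner | Sci-Fi | 6.3    | 2005
7  | Clueless     | Comedy | 6      | 2012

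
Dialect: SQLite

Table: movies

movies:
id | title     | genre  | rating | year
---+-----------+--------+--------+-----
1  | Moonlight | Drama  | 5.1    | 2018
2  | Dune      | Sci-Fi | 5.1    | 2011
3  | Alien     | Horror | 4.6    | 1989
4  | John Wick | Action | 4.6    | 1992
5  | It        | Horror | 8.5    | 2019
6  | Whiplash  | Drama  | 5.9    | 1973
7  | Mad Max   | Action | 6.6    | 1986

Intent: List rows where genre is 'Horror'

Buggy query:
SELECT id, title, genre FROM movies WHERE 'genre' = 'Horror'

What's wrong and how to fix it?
Bug: Single quotes denote string literals in SQL; the column name is being compared as a constant string

Fix: Reference the column as genre without single quotes

Corrected query:
SELECT id, title, genre FROM movies WHERE genre = 'Horror'

Result:
id | title | genre 
---+-------+-------
3  | Alien | Horror
5  | It    | Horror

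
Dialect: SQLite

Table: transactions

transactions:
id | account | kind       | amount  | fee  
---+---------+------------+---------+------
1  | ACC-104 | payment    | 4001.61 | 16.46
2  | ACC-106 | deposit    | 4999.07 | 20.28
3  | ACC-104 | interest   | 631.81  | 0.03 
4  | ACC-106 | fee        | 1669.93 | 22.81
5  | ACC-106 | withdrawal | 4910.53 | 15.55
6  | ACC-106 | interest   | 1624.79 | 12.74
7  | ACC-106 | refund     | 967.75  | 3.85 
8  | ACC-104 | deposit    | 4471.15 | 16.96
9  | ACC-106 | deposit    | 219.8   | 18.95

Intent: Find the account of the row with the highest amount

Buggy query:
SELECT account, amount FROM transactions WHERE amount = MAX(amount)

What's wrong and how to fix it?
Bug: WHERE is evaluated per row; an aggregate over the whole table isn't defined there

Fix: Wrap MAX in a scalar subquery so WHERE compares against a single value

Corrected query:
SELECT account, amount FROM transactions WHERE amount = (SELECT MAX(amount) FROM transactions)

Result:
account | amount 
--------+--------
ACC-106 | 4999.07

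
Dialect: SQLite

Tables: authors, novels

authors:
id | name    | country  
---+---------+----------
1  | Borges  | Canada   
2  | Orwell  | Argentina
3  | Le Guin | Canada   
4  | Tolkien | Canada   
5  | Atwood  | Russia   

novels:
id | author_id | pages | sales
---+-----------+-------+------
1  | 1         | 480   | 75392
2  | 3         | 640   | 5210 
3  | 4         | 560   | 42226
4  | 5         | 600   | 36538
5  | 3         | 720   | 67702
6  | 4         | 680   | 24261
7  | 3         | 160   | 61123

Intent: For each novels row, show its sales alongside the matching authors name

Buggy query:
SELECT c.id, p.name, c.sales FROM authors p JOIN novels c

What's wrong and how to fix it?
Bug: Missing join condition: each novels row is matched to all authors rows instead of just its own

Fix: Specify the join condition linking the foreign key to the parent id

Corrected query:
SELECT c.id, p.name, c.sales FROM authors p JOIN novels c ON c.author_id = p.id

Result:
id | name    | sales
---+---------+------
1  | Borges  | 75392
2  | Le Guin | 5210 
3  | Tolkien | 42226
4  | Atwood  | 36538
5  | Le Guin | 67702
6  | Tolkien | 24261
7  | Le Guin | 61123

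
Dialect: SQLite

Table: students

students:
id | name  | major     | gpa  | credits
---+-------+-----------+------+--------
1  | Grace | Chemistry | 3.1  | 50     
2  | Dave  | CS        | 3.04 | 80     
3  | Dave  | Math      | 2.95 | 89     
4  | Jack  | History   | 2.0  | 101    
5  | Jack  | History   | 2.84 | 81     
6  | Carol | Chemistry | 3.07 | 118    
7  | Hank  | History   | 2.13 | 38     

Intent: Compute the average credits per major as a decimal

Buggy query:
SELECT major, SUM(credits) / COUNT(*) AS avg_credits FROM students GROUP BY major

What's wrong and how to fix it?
Bug: SUM(credits) and COUNT(*) are both integers; the division truncates the fractional part

Fix: Multiply by 1.0 (or CAST to REAL) to force floating-point division

Corrected query:
SELECT major, SUM(credits) * 1.0 / COUNT(*) AS avg_credits FROM students GROUP BY major

Result:
major     | avg_credits
----------+------------
CS        | 80         
Chemistry | 84         
History   | 73.333333  
Math      | 89         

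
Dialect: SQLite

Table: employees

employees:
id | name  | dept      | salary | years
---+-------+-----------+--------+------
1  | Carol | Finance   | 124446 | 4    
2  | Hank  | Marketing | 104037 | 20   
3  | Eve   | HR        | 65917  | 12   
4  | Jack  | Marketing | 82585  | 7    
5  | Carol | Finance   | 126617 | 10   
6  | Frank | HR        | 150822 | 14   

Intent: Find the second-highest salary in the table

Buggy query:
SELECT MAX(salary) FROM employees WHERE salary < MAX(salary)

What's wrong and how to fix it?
Bug: MAX(salary) on the right of the comparison is an aggregate-in-WHERE error

Fix: Put the inner MAX in a scalar subquery

Corrected query:
SELECT MAX(salary) FROM employees WHERE salary < (SELECT MAX(salary) FROM employees)

Result:
MAX(salary)
-----------
126617     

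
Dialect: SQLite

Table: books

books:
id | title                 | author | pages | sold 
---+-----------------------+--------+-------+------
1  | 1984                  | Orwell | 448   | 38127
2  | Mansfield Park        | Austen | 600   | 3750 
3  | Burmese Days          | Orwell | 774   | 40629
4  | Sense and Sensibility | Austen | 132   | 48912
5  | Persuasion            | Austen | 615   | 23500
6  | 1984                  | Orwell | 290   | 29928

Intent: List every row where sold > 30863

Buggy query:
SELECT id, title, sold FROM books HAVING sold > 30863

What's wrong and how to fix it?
Bug: HAVING filters the output of aggregation, but this query has no GROUP BY and no aggregate functions, so SQLite rejects it (HAVING clause on a non-aggregate query); the condition here is per row

Fix: Use WHERE for row-level filtering

Corrected query:
SELECT id, title, sold FROM books WHERE sold > 30863

Result:
id | title                 | sold 
---+-----------------------+------
1  | 1984                  | 38127
3  | Burmese Days          | 40629
4  | Sense and Sensibility | 48912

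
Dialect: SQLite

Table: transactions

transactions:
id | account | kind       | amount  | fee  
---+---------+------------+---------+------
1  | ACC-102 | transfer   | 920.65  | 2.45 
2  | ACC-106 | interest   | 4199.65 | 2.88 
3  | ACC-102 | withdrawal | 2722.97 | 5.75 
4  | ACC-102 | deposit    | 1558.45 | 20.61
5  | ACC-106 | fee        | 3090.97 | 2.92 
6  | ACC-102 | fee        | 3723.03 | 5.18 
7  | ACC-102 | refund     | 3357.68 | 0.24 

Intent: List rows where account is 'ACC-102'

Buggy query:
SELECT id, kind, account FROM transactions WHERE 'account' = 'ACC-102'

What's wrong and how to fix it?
Bug: Single quotes denote string literals in SQL; the column name is being compared as a constant string

Fix: Remove the quotes around the column name (or use double quotes for an identifier)

Corrected query:
SELECT id, kind, account FROM transactions WHERE account = 'ACC-102'

Result:
id | kind       | account
---+------------+--------
1  | transfer   | ACC-102
3  | withdrawal | ACC-102
4  | deposit    | ACC-102
6  | fee        | ACC-102
7  | refund     | ACC-102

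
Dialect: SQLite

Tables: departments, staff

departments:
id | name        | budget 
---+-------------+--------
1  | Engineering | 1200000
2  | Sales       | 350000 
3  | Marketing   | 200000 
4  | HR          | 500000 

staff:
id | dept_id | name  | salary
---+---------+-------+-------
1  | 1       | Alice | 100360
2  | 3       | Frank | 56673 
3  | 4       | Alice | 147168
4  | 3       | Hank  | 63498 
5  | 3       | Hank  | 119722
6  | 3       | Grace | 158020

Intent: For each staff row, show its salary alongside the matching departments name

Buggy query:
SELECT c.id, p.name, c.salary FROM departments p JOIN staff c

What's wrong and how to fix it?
Bug: JOIN with no ON clause produces a cartesian product; every staff row pairs with every departments row

Fix: Add ON c.dept_id = p.id to the JOIN

Corrected query:
SELECT c.id, p.name, c.salary FROM departments p JOIN staff c ON c.dept_id = p.id

Result:
id | name        | salary
---+-------------+-------
1  | Engineering | 100360
2  | Marketing   | 56673 
3  | HR          | 147168
4  | Marketing   | 63498 
5  | Marketing   | 119722
6  | Marketing   | 158020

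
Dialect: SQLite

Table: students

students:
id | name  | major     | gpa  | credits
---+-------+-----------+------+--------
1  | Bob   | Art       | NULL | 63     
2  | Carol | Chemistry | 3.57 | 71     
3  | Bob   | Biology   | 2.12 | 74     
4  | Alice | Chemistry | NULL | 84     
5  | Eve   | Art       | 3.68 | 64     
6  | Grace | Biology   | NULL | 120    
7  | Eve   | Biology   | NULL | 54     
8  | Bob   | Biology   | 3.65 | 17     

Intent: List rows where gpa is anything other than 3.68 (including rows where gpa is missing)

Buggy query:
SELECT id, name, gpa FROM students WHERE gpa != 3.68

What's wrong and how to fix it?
Bug: Inequality against NULL is unknown, not true; rows with NULL are dropped

Fix: Handle NULL separately with IS NULL alongside the inequality

Corrected query:
SELECT id, name, gpa FROM students WHERE gpa != 3.68 OR gpa IS NULL

Result:
id | name  | gpa 
---+-------+-----
1  | Bob   | NULL
2  | Carol | 3.57
3  | Bob   | 2.12
4  | Alice | NULL
6  | Grace | NULL
7  | Eve   | NULL
8  | Bob   | 3.65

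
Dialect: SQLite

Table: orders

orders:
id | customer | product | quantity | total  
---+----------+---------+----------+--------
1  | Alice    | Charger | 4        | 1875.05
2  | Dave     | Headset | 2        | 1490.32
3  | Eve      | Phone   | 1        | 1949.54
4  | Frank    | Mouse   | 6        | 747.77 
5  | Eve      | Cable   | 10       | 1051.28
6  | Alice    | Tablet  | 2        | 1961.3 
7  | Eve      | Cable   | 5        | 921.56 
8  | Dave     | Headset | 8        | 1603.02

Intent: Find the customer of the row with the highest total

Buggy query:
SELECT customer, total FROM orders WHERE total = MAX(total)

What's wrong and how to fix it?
Bug: WHERE is evaluated per row; an aggregate over the whole table isn't defined there

Fix: Use a subquery: WHERE total = (SELECT MAX(total) FROM orders)

Corrected query:
SELECT customer, total FROM orders WHERE total = (SELECT MAX(total) FROM orders)

Result:
customer | total 
---------+-------
Alice    | 1961.3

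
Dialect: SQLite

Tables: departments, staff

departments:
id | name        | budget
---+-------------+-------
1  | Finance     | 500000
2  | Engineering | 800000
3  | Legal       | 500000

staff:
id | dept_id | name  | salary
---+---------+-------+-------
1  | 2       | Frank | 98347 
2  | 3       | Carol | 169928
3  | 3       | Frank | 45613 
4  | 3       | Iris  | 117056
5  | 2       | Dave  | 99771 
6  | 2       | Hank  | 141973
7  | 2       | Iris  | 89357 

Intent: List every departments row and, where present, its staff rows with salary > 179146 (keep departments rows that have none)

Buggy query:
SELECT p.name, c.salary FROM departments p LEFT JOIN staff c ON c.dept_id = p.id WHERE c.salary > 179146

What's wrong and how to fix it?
Bug: A WHERE condition on the right-hand table after LEFT JOIN drops unmatched parents

Fix: Move the right-table condition into the ON clause so unmatched parents are kept

Corrected query:
SELECT p.name, c.salary FROM departments p LEFT JOIN staff c ON c.dept_id = p.id AND c.salary > 179146

Result:
name        | salary
------------+-------
Finance     | NULL  
Engineering | NULL  
Legal       | NULL  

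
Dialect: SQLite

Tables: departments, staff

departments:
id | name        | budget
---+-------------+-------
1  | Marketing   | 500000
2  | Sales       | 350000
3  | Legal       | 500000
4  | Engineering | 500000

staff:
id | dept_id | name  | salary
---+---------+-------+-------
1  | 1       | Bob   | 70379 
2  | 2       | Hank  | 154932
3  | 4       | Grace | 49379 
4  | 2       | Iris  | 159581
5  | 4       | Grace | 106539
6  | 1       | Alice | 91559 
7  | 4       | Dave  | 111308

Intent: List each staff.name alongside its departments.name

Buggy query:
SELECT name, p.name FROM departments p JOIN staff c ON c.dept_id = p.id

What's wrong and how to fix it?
Bug: 'name' exists in both joined tables, so the database can't tell which one is meant

Fix: Prefix ambiguous columns with the table alias

Corrected query:
SELECT c.name, p.name FROM departments p JOIN staff c ON c.dept_id = p.id

Result:
name  | name       
------+------------
Bob   | Marketing  
Hank  | Sales      
Grace | Engineering
Iris  | Sales      
Grace | Engineering
Alice | Marketing  
Dave  | Engineering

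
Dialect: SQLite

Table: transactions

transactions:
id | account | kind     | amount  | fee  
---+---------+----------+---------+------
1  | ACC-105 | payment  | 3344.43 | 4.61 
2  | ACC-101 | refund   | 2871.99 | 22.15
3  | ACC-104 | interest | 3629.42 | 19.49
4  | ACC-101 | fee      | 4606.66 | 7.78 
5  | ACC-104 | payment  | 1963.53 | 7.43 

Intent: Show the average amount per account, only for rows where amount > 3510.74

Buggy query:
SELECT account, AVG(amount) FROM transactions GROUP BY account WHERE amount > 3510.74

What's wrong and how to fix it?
Bug: Row-level WHERE must come before GROUP BY in the clause order

Fix: Move the WHERE clause before GROUP BY

Corrected query:
SELECT account, AVG(amount) FROM transactions WHERE amount > 3510.74 GROUP BY account

Result:
account | AVG(amount)
--------+------------
ACC-101 | 4606.66    
ACC-104 | 3629.42    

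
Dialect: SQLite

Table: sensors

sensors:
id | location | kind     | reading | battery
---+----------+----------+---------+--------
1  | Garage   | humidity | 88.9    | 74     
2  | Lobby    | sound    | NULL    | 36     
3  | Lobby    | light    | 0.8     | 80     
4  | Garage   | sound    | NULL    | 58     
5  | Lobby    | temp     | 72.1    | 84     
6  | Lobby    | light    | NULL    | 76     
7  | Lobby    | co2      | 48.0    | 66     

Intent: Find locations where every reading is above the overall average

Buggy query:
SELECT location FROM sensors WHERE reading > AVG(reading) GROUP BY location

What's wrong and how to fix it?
Bug: WHERE evaluates per row before aggregation, so AVG() is unavailable

Fix: Use a subquery for AVG and a HAVING MIN(...) filter so the condition holds for every row in the group

Corrected query:
SELECT location FROM sensors GROUP BY location HAVING MIN(reading) > (SELECT AVG(reading) FROM sensors)

Result:
location
--------
Garage  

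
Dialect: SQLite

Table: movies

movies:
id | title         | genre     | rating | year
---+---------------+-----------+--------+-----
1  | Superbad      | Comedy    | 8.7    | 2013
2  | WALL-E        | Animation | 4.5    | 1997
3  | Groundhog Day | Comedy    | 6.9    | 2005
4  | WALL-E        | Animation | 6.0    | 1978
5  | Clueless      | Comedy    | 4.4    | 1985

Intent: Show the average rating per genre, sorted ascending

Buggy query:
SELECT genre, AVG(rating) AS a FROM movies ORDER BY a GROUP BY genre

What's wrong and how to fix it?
Bug: ORDER BY appears before GROUP BY; SQL clause order requires GROUP BY first

Fix: Reorder: SELECT … FROM … GROUP BY … ORDER BY …

Corrected query:
SELECT genre, AVG(rating) AS a FROM movies GROUP BY genre ORDER BY a

Result:
genre     | a       
----------+---------
Animation | 5.25    
Comedy    | 6.666667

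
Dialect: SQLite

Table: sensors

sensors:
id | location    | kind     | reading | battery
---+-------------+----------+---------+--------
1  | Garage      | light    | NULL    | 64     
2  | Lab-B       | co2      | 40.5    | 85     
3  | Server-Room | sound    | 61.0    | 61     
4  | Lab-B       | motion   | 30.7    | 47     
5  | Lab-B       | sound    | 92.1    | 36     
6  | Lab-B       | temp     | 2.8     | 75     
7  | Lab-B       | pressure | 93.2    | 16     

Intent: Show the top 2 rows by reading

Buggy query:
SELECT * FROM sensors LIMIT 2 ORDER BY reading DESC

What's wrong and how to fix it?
Bug: LIMIT must come after ORDER BY

Fix: Swap the clauses: ORDER BY first, then LIMIT

Corrected query:
SELECT * FROM sensors ORDER BY reading DESC LIMIT 2

Result:
id | location | kind     | reading | battery
---+----------+----------+---------+--------
7  | Lab-B    | pressure | 93.2    | 16     
5  | Lab-B    | sound    | 92.1    | 36     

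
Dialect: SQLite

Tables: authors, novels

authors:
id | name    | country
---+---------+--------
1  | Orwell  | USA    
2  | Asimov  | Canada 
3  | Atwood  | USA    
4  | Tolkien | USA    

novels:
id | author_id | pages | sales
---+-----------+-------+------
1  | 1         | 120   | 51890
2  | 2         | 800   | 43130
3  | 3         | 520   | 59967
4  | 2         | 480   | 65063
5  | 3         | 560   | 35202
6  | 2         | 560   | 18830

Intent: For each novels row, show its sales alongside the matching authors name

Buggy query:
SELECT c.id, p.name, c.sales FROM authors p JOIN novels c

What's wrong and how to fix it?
Bug: JOIN with no ON clause produces a cartesian product; every novels row pairs with every authors row

Fix: Specify the join condition linking the foreign key to the parent id

Corrected query:
SELECT c.id, p.name, c.sales FROM authors p JOIN novels c ON c.author_id = p.id

Result:
id | name   | sales
---+--------+------
1  | Orwell | 51890
2  | Asimov | 43130
3  | Atwood | 59967
4  | Asimov | 65063
5  | Atwood | 35202
6  | Asimov | 18830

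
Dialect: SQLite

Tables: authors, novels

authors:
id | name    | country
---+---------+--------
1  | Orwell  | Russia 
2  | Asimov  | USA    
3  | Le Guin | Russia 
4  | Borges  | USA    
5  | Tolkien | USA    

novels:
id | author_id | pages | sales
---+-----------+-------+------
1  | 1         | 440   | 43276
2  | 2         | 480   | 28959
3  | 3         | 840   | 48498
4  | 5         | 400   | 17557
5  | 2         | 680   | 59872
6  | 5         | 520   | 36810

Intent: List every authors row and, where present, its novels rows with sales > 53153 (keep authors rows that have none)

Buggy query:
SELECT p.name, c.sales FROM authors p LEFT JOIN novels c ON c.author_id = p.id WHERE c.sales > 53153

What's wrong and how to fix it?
Bug: A WHERE condition on the right-hand table after LEFT JOIN drops unmatched parents

Fix: Put 'c.sales > 53153' in the JOIN's ON clause instead of WHERE

Corrected query:
SELECT p.name, c.sales FROM authors p LEFT JOIN novels c ON c.author_id = p.id AND c.sales > 53153

Result:
name    | sales
--------+------
Orwell  | NULL 
Asimov  | 59872
Le Guin | NULL 
Borges  | NULL 
Tolkien | NULL 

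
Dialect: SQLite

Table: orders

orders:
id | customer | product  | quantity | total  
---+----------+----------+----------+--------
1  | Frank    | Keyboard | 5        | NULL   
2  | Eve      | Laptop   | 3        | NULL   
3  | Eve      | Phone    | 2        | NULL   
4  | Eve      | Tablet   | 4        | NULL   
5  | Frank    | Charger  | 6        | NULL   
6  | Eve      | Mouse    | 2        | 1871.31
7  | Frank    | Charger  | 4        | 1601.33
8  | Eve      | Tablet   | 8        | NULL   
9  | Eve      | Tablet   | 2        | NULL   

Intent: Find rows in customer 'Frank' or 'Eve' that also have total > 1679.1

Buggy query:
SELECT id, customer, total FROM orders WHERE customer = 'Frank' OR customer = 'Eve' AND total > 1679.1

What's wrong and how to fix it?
Bug: Without parentheses, AND is evaluated before OR, so the total filter only applies to the 'Eve' branch

Fix: Group the OR with parentheses (or use IN), then AND the threshold

Corrected query:
SELECT id, customer, total FROM orders WHERE (customer = 'Frank' OR customer = 'Eve') AND total > 1679.1

Result:
id | customer | total  
---+----------+--------
6  | Eve      | 1871.31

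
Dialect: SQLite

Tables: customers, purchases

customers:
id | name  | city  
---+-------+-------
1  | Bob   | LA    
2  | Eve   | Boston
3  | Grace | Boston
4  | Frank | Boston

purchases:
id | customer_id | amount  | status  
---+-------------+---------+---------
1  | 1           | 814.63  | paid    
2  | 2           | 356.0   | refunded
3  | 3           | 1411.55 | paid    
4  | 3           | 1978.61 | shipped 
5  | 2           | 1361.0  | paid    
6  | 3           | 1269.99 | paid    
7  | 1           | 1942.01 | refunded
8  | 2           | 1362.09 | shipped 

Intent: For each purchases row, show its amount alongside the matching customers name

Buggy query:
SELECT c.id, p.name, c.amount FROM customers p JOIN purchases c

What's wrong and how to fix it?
Bug: Missing join condition: each purchases row is matched to all customers rows instead of just its own

Fix: Specify the join condition linking the foreign key to the parent id

Corrected query:
SELECT c.id, p.name, c.amount FROM customers p JOIN purchases c ON c.customer_id = p.id

Result:
id | name  | amount 
---+-------+--------
1  | Bob   | 814.63 
2  | Eve   | 356    
3  | Grace | 1411.55
4  | Grace | 1978.61
5  | Eve   | 1361   
6  | Grace | 1269.99
7  | Bob   | 1942.01
8  | Eve   | 1362.09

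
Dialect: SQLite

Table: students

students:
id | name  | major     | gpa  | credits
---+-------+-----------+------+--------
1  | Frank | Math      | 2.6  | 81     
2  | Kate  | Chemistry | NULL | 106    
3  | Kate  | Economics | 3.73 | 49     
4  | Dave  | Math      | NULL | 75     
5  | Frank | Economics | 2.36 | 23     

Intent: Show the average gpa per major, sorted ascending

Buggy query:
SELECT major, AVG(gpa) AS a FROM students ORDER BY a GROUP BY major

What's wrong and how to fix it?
Bug: ORDER BY appears before GROUP BY; SQL clause order requires GROUP BY first

Fix: Move ORDER BY to the end, after GROUP BY

Corrected query:
SELECT major, AVG(gpa) AS a FROM students GROUP BY major ORDER BY a

Result:
major     | a    
----------+------
Chemistry | NULL 
Math      | 2.6  
Economics | 3.045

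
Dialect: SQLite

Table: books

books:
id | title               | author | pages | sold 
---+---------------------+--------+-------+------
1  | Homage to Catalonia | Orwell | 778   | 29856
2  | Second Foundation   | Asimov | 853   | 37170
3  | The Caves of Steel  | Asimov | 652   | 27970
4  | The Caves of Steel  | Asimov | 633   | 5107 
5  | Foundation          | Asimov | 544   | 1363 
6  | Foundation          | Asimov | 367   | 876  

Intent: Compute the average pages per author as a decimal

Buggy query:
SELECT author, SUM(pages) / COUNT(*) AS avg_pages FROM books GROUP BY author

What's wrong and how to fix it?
Bug: SUM(pages) and COUNT(*) are both integers; the division truncates the fractional part

Fix: Cast one side to REAL so the division keeps the fractional part

Corrected query:
SELECT author, SUM(pages) * 1.0 / COUNT(*) AS avg_pages FROM books GROUP BY author

Result:
author | avg_pages
-------+----------
Asimov | 609.8    
Orwell | 778      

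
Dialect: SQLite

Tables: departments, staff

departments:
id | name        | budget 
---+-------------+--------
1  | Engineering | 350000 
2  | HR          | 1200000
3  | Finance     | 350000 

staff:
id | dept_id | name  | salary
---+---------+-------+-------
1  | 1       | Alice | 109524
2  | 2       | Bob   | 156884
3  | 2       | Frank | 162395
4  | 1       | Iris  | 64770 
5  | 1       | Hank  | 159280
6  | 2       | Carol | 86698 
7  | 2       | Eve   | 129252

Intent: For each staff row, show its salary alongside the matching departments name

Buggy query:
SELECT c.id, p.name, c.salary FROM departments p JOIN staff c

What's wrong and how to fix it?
Bug: JOIN with no ON clause produces a cartesian product; every staff row pairs with every departments row

Fix: Add ON c.dept_id = p.id to the JOIN

Corrected query:
SELECT c.id, p.name, c.salary FROM departments p JOIN staff c ON c.dept_id = p.id

Result:
id | name        | salary
---+-------------+-------
1  | Engineering | 109524
2  | HR          | 156884
3  | HR          | 162395
4  | Engineering | 64770 
5  | Engineering | 159280
6  | HR          | 86698 
7  | HR          | 129252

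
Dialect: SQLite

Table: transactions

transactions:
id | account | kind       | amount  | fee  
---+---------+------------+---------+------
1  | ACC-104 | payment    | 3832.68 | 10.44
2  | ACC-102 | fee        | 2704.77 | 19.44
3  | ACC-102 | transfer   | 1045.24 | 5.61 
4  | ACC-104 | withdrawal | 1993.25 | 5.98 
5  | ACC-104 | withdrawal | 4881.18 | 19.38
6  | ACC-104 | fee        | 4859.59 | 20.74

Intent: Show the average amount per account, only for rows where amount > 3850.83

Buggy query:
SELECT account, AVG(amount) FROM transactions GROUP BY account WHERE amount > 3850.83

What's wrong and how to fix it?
Bug: Row-level WHERE must come before GROUP BY in the clause order

Fix: Place WHERE between FROM and GROUP BY

Corrected query:
SELECT account, AVG(amount) FROM transactions WHERE amount > 3850.83 GROUP BY account

Result:
account | AVG(amount)
--------+------------
ACC-104 | 4870.385   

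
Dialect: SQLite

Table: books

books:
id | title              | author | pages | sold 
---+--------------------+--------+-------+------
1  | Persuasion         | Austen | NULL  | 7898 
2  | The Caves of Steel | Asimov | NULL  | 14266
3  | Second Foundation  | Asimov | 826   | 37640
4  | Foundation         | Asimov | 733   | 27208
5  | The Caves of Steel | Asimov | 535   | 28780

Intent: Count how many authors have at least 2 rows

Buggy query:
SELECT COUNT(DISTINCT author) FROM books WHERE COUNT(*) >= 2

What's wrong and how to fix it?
Bug: WHERE filters individual rows, not groups, so a group-level COUNT is invalid there

Fix: Group first with HAVING COUNT(*) >= 2, then COUNT the resulting groups

Corrected query:
SELECT COUNT(*) FROM (SELECT author FROM books GROUP BY author HAVING COUNT(*) >= 2)

Result:
COUNT(*)
--------
1       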